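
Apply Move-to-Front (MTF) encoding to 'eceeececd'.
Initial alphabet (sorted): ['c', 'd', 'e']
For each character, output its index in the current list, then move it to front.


MTF encoding:
'e': index 2 in ['c', 'd', 'e'] -> ['e', 'c', 'd']
'c': index 1 in ['e', 'c', 'd'] -> ['c', 'e', 'd']
'e': index 1 in ['c', 'e', 'd'] -> ['e', 'c', 'd']
'e': index 0 in ['e', 'c', 'd'] -> ['e', 'c', 'd']
'e': index 0 in ['e', 'c', 'd'] -> ['e', 'c', 'd']
'c': index 1 in ['e', 'c', 'd'] -> ['c', 'e', 'd']
'e': index 1 in ['c', 'e', 'd'] -> ['e', 'c', 'd']
'c': index 1 in ['e', 'c', 'd'] -> ['c', 'e', 'd']
'd': index 2 in ['c', 'e', 'd'] -> ['d', 'c', 'e']


Output: [2, 1, 1, 0, 0, 1, 1, 1, 2]


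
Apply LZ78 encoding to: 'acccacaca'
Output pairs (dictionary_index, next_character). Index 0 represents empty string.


LZ78 encoding steps:
Dictionary: {0: ''}
Step 1: w='' (idx 0), next='a' -> output (0, 'a'), add 'a' as idx 1
Step 2: w='' (idx 0), next='c' -> output (0, 'c'), add 'c' as idx 2
Step 3: w='c' (idx 2), next='c' -> output (2, 'c'), add 'cc' as idx 3
Step 4: w='a' (idx 1), next='c' -> output (1, 'c'), add 'ac' as idx 4
Step 5: w='ac' (idx 4), next='a' -> output (4, 'a'), add 'aca' as idx 5


Encoded: [(0, 'a'), (0, 'c'), (2, 'c'), (1, 'c'), (4, 'a')]


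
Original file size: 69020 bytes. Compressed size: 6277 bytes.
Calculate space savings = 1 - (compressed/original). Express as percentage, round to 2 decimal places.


ratio = compressed/original = 6277/69020 = 0.090945
savings = 1 - ratio = 1 - 0.090945 = 0.909055
as a percentage: 0.909055 * 100 = 90.91%

Space savings = 1 - 6277/69020 = 90.91%


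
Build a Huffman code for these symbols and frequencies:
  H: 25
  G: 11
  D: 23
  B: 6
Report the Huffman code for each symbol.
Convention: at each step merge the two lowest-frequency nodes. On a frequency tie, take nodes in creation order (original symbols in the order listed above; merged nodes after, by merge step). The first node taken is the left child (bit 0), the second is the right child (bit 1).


Huffman tree construction:
Step 1: Merge B(6) + G(11) = 17
Step 2: Merge (B+G)(17) + D(23) = 40
Step 3: Merge H(25) + ((B+G)+D)(40) = 65
Read each symbol's code off the tree from the root (left child = 0, right child = 1).

Codes:
  H: 0 (length 1)
  G: 101 (length 3)
  D: 11 (length 2)
  B: 100 (length 3)
Average code length: 122/65 = 1.8769 bits/symbol


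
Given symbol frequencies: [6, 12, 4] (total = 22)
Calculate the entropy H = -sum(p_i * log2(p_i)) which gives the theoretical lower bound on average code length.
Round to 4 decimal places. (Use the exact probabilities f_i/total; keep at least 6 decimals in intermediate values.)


Per-symbol terms -p_i * log2(p_i) with p_i = f_i/22:
  p = 6/22 = 0.272727: log2(p) = -1.874469, -p*log2(p) = 0.511219
  p = 12/22 = 0.545455: log2(p) = -0.874469, -p*log2(p) = 0.476983
  p = 4/22 = 0.181818: log2(p) = -2.459432, -p*log2(p) = 0.447169
H = 0.511219 + 0.476983 + 0.447169 = 1.435371

H = 1.4354 bits/symbol


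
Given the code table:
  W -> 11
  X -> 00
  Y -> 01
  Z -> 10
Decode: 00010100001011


Decoding:
00 -> X
01 -> Y
01 -> Y
00 -> X
00 -> X
10 -> Z
11 -> W


Result: XYYXXZW


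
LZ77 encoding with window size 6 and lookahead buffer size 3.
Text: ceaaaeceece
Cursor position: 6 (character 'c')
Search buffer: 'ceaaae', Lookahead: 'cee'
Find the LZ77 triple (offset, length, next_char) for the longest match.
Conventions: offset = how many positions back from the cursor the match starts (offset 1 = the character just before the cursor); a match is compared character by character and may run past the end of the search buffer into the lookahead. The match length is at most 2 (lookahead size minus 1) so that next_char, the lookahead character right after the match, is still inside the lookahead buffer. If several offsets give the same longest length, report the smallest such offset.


Try each offset into the search buffer:
  offset=1 (pos 5, char 'e'): match length 0
  offset=2 (pos 4, char 'a'): match length 0
  offset=3 (pos 3, char 'a'): match length 0
  offset=4 (pos 2, char 'a'): match length 0
  offset=5 (pos 1, char 'e'): match length 0
  offset=6 (pos 0, char 'c'): match length 2
Longest match has length 2 at offset 6.
next_char = character at position 6 + 2 = 8 -> 'e'

Best match: offset=6, length=2 (matching 'ce' starting at position 0)
LZ77 triple: (6, 2, 'e')


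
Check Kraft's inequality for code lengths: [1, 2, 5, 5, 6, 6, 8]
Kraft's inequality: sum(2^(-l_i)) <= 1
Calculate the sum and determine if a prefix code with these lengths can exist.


Sum = 2^(-1) + 2^(-2) + 2^(-5) + 2^(-5) + 2^(-6) + 2^(-6) + 2^(-8)
    = 0.5 + 0.25 + 0.03125 + 0.03125 + 0.015625 + 0.015625 + 0.00390625
    = 217/256 = 0.84765625
Since 0.84765625 <= 1, Kraft's inequality IS satisfied.
A prefix code with these lengths CAN exist.

Kraft sum = 0.84765625. Satisfied.


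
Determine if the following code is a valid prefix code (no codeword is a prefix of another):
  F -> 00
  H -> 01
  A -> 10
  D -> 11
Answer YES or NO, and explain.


Checking each pair (does one codeword prefix another?):
  F='00' vs H='01': no prefix
  F='00' vs A='10': no prefix
  F='00' vs D='11': no prefix
  H='01' vs F='00': no prefix
  H='01' vs A='10': no prefix
  H='01' vs D='11': no prefix
  A='10' vs F='00': no prefix
  A='10' vs H='01': no prefix
  A='10' vs D='11': no prefix
  D='11' vs F='00': no prefix
  D='11' vs H='01': no prefix
  D='11' vs A='10': no prefix
No violation found over all pairs.

YES -- this is a valid prefix code. No codeword is a prefix of any other codeword.


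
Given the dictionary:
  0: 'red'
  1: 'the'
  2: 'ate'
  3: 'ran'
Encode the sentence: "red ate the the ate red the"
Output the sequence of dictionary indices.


Look up each word in the dictionary:
  'red' -> 0
  'ate' -> 2
  'the' -> 1
  'the' -> 1
  'ate' -> 2
  'red' -> 0
  'the' -> 1

Encoded: [0, 2, 1, 1, 2, 0, 1]


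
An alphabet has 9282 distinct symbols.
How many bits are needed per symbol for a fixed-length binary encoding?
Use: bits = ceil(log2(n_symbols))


log2(9282) = 13.1802
Bracket: 2^13 = 8192 < 9282 <= 2^14 = 16384
So ceil(log2(9282)) = 14

bits = ceil(log2(9282)) = ceil(13.1802) = 14 bits


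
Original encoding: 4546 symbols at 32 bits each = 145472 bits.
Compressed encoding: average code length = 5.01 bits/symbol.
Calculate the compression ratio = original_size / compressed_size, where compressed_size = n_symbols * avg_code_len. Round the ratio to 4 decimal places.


original_size = n_symbols * orig_bits = 4546 * 32 = 145472 bits
compressed_size = n_symbols * avg_code_len = 4546 * 5.01 = 22775.46 bits
ratio = original_size / compressed_size = 145472 / 22775.46 = 6.3872

Compression ratio = 6.3872


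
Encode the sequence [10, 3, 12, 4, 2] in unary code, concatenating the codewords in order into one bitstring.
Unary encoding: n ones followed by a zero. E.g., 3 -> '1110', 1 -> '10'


Encode each number as n ones followed by a terminating 0:
  10 -> 11111111110 (11 bits)
  3 -> 1110 (4 bits)
  12 -> 1111111111110 (13 bits)
  4 -> 11110 (5 bits)
  2 -> 110 (3 bits)
Total length = 11 + 4 + 13 + 5 + 3 = 36 bits.

Unary([10, 3, 12, 4, 2]) = 111111111101110111111111111011110110 (36 bits)


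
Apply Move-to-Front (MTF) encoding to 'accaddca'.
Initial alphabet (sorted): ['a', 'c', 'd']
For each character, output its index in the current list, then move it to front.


MTF encoding:
'a': index 0 in ['a', 'c', 'd'] -> ['a', 'c', 'd']
'c': index 1 in ['a', 'c', 'd'] -> ['c', 'a', 'd']
'c': index 0 in ['c', 'a', 'd'] -> ['c', 'a', 'd']
'a': index 1 in ['c', 'a', 'd'] -> ['a', 'c', 'd']
'd': index 2 in ['a', 'c', 'd'] -> ['d', 'a', 'c']
'd': index 0 in ['d', 'a', 'c'] -> ['d', 'a', 'c']
'c': index 2 in ['d', 'a', 'c'] -> ['c', 'd', 'a']
'a': index 2 in ['c', 'd', 'a'] -> ['a', 'c', 'd']


Output: [0, 1, 0, 1, 2, 0, 2, 2]


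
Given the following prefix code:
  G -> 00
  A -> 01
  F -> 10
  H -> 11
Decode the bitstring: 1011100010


Decoding step by step:
Bits 10 -> F
Bits 11 -> H
Bits 10 -> F
Bits 00 -> G
Bits 10 -> F


Decoded message: FHFGF


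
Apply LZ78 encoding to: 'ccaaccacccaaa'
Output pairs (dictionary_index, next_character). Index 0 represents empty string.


LZ78 encoding steps:
Dictionary: {0: ''}
Step 1: w='' (idx 0), next='c' -> output (0, 'c'), add 'c' as idx 1
Step 2: w='c' (idx 1), next='a' -> output (1, 'a'), add 'ca' as idx 2
Step 3: w='' (idx 0), next='a' -> output (0, 'a'), add 'a' as idx 3
Step 4: w='c' (idx 1), next='c' -> output (1, 'c'), add 'cc' as idx 4
Step 5: w='a' (idx 3), next='c' -> output (3, 'c'), add 'ac' as idx 5
Step 6: w='cc' (idx 4), next='a' -> output (4, 'a'), add 'cca' as idx 6
Step 7: w='a' (idx 3), next='a' -> output (3, 'a'), add 'aa' as idx 7


Encoded: [(0, 'c'), (1, 'a'), (0, 'a'), (1, 'c'), (3, 'c'), (4, 'a'), (3, 'a')]


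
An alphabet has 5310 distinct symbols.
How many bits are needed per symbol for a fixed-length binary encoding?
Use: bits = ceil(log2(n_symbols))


log2(5310) = 12.3745
Bracket: 2^12 = 4096 < 5310 <= 2^13 = 8192
So ceil(log2(5310)) = 13

bits = ceil(log2(5310)) = ceil(12.3745) = 13 bits


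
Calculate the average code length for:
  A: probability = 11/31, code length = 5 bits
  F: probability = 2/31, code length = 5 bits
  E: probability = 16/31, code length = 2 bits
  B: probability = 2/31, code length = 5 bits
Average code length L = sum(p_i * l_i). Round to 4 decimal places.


Weighted contributions p_i * l_i:
  A: (11/31) * 5 = 55/31
  F: (2/31) * 5 = 10/31
  E: (16/31) * 2 = 32/31
  B: (2/31) * 5 = 10/31
Sum = (55 + 10 + 32 + 10)/31 = 107/31

L = 107/31 = 3.4516 bits/symbol


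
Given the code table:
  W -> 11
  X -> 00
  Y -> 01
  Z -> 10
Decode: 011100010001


Decoding:
01 -> Y
11 -> W
00 -> X
01 -> Y
00 -> X
01 -> Y


Result: YWXYXY


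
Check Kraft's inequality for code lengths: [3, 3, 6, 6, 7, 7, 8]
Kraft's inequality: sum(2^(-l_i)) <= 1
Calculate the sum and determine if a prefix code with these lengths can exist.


Sum = 2^(-3) + 2^(-3) + 2^(-6) + 2^(-6) + 2^(-7) + 2^(-7) + 2^(-8)
    = 0.125 + 0.125 + 0.015625 + 0.015625 + 0.0078125 + 0.0078125 + 0.00390625
    = 77/256 = 0.30078125
Since 0.30078125 <= 1, Kraft's inequality IS satisfied.
A prefix code with these lengths CAN exist.

Kraft sum = 0.30078125. Satisfied.


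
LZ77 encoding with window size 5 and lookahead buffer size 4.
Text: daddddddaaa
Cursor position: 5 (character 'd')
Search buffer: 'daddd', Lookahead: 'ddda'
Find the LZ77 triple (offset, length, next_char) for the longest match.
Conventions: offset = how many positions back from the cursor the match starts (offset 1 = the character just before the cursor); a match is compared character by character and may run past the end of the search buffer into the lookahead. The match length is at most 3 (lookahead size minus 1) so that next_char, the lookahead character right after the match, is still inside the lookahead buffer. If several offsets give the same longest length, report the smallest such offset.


Try each offset into the search buffer:
  offset=1 (pos 4, char 'd'): match length 3
  offset=2 (pos 3, char 'd'): match length 3
  offset=3 (pos 2, char 'd'): match length 3
  offset=4 (pos 1, char 'a'): match length 0
  offset=5 (pos 0, char 'd'): match length 1
Longest match has length 3, found at offsets 1, 2, 3; take the smallest, offset 1.
next_char = character at position 5 + 3 = 8 -> 'a'

Best match: offset=1, length=3 (matching 'ddd' starting at position 4)
LZ77 triple: (1, 3, 'a')


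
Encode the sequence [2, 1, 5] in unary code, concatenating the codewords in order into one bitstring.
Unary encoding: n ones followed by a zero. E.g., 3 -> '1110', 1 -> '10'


Encode each number as n ones followed by a terminating 0:
  2 -> 110 (3 bits)
  1 -> 10 (2 bits)
  5 -> 111110 (6 bits)
Total length = 3 + 2 + 6 = 11 bits.

Unary([2, 1, 5]) = 11010111110 (11 bits)


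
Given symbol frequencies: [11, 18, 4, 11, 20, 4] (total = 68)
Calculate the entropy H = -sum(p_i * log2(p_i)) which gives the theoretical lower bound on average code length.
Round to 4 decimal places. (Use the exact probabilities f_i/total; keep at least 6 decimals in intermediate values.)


Per-symbol terms -p_i * log2(p_i) with p_i = f_i/68:
  p = 11/68 = 0.161765: log2(p) = -2.628031, -p*log2(p) = 0.425123
  p = 18/68 = 0.264706: log2(p) = -1.917538, -p*log2(p) = 0.507584
  p = 4/68 = 0.058824: log2(p) = -4.087463, -p*log2(p) = 0.240439
  p = 11/68 = 0.161765: log2(p) = -2.628031, -p*log2(p) = 0.425123
  p = 20/68 = 0.294118: log2(p) = -1.765535, -p*log2(p) = 0.519275
  p = 4/68 = 0.058824: log2(p) = -4.087463, -p*log2(p) = 0.240439
H = 0.425123 + 0.507584 + 0.240439 + 0.425123 + 0.519275 + 0.240439 = 2.357983

H = 2.358 bits/symbol


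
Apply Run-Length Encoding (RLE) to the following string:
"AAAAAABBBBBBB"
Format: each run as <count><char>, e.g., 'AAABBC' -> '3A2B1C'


Scanning runs left to right:
  i=0: run of 'A' x 6 -> '6A'
  i=6: run of 'B' x 7 -> '7B'

RLE = 6A7B


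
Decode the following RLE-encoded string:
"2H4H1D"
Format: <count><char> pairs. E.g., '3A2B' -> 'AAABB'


Expanding each <count><char> pair:
  2H -> 'HH'
  4H -> 'HHHH'
  1D -> 'D'

Decoded = HHHHHHD


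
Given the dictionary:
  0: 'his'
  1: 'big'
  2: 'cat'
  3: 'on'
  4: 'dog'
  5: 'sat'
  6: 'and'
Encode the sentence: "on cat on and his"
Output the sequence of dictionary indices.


Look up each word in the dictionary:
  'on' -> 3
  'cat' -> 2
  'on' -> 3
  'and' -> 6
  'his' -> 0

Encoded: [3, 2, 3, 6, 0]


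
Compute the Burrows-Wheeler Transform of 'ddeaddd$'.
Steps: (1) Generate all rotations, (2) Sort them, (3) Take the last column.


Rotations (sorted):
  0: $ddeaddd -> last char: d
  1: addd$dde -> last char: e
  2: d$ddeadd -> last char: d
  3: dd$ddead -> last char: d
  4: ddd$ddea -> last char: a
  5: ddeaddd$ -> last char: $
  6: deaddd$d -> last char: d
  7: eaddd$dd -> last char: d


BWT = dedda$dd


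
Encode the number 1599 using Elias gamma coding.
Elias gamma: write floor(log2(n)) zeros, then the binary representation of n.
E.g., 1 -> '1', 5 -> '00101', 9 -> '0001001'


num_bits = floor(log2(1599)) + 1 = 11
leading_zeros = num_bits - 1 = 10
binary(1599) = 11000111111

Elias gamma(1599) = '0000000000' + '11000111111' = 000000000011000111111 (21 bits)


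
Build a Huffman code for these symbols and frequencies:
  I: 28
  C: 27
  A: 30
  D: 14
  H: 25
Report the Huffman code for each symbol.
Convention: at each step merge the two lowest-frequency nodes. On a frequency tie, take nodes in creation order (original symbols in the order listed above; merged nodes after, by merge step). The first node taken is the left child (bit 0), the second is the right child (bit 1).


Huffman tree construction:
Step 1: Merge D(14) + H(25) = 39
Step 2: Merge C(27) + I(28) = 55
Step 3: Merge A(30) + (D+H)(39) = 69
Step 4: Merge (C+I)(55) + (A+(D+H))(69) = 124
Read each symbol's code off the tree from the root (left child = 0, right child = 1).

Codes:
  I: 01 (length 2)
  C: 00 (length 2)
  A: 10 (length 2)
  D: 110 (length 3)
  H: 111 (length 3)
Average code length: 287/124 = 2.3145 bits/symbol


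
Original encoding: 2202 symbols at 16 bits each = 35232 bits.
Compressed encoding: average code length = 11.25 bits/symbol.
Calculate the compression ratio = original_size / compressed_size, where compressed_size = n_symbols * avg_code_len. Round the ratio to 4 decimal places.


original_size = n_symbols * orig_bits = 2202 * 16 = 35232 bits
compressed_size = n_symbols * avg_code_len = 2202 * 11.25 = 24772.5 bits
ratio = original_size / compressed_size = 35232 / 24772.5 = 1.4222

Compression ratio = 1.4222


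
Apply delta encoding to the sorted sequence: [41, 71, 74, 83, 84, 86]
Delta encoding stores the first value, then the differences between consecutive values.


First value: 41
Deltas:
  71 - 41 = 30
  74 - 71 = 3
  83 - 74 = 9
  84 - 83 = 1
  86 - 84 = 2


Delta encoded: [41, 30, 3, 9, 1, 2]


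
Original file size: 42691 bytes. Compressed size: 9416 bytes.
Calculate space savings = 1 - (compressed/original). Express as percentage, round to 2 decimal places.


ratio = compressed/original = 9416/42691 = 0.220562
savings = 1 - ratio = 1 - 0.220562 = 0.779438
as a percentage: 0.779438 * 100 = 77.94%

Space savings = 1 - 9416/42691 = 77.94%


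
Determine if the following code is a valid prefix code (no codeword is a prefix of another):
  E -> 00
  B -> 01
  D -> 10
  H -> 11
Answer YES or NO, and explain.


Checking each pair (does one codeword prefix another?):
  E='00' vs B='01': no prefix
  E='00' vs D='10': no prefix
  E='00' vs H='11': no prefix
  B='01' vs E='00': no prefix
  B='01' vs D='10': no prefix
  B='01' vs H='11': no prefix
  D='10' vs E='00': no prefix
  D='10' vs B='01': no prefix
  D='10' vs H='11': no prefix
  H='11' vs E='00': no prefix
  H='11' vs B='01': no prefix
  H='11' vs D='10': no prefix
No violation found over all pairs.

YES -- this is a valid prefix code. No codeword is a prefix of any other codeword.


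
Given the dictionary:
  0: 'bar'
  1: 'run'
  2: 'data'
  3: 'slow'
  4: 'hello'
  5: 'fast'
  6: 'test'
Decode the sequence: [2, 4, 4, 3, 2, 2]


Look up each index in the dictionary:
  2 -> 'data'
  4 -> 'hello'
  4 -> 'hello'
  3 -> 'slow'
  2 -> 'data'
  2 -> 'data'

Decoded: "data hello hello slow data data"


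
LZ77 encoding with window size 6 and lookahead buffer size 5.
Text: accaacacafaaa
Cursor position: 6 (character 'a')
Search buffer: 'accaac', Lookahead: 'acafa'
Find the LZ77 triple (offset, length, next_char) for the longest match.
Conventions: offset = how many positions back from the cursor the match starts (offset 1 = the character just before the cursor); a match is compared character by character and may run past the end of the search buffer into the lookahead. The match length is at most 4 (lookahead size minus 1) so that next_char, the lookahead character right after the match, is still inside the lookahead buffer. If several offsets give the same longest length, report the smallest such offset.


Try each offset into the search buffer:
  offset=1 (pos 5, char 'c'): match length 0
  offset=2 (pos 4, char 'a'): match length 3
  offset=3 (pos 3, char 'a'): match length 1
  offset=4 (pos 2, char 'c'): match length 0
  offset=5 (pos 1, char 'c'): match length 0
  offset=6 (pos 0, char 'a'): match length 2
Longest match has length 3 at offset 2.
next_char = character at position 6 + 3 = 9 -> 'f'

Best match: offset=2, length=3 (matching 'aca' starting at position 4)
LZ77 triple: (2, 3, 'f')


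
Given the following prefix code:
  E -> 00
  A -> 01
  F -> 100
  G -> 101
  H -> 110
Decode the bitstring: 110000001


Decoding step by step:
Bits 110 -> H
Bits 00 -> E
Bits 00 -> E
Bits 01 -> A


Decoded message: HEEA


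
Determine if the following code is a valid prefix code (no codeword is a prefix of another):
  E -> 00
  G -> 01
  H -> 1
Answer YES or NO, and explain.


Checking each pair (does one codeword prefix another?):
  E='00' vs G='01': no prefix
  E='00' vs H='1': no prefix
  G='01' vs E='00': no prefix
  G='01' vs H='1': no prefix
  H='1' vs E='00': no prefix
  H='1' vs G='01': no prefix
No violation found over all pairs.

YES -- this is a valid prefix code. No codeword is a prefix of any other codeword.


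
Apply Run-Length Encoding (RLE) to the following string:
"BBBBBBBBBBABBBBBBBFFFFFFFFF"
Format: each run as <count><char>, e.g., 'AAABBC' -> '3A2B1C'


Scanning runs left to right:
  i=0: run of 'B' x 10 -> '10B'
  i=10: run of 'A' x 1 -> '1A'
  i=11: run of 'B' x 7 -> '7B'
  i=18: run of 'F' x 9 -> '9F'

RLE = 10B1A7B9F


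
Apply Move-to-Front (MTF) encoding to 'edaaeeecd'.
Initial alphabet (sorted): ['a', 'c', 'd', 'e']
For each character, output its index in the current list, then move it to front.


MTF encoding:
'e': index 3 in ['a', 'c', 'd', 'e'] -> ['e', 'a', 'c', 'd']
'd': index 3 in ['e', 'a', 'c', 'd'] -> ['d', 'e', 'a', 'c']
'a': index 2 in ['d', 'e', 'a', 'c'] -> ['a', 'd', 'e', 'c']
'a': index 0 in ['a', 'd', 'e', 'c'] -> ['a', 'd', 'e', 'c']
'e': index 2 in ['a', 'd', 'e', 'c'] -> ['e', 'a', 'd', 'c']
'e': index 0 in ['e', 'a', 'd', 'c'] -> ['e', 'a', 'd', 'c']
'e': index 0 in ['e', 'a', 'd', 'c'] -> ['e', 'a', 'd', 'c']
'c': index 3 in ['e', 'a', 'd', 'c'] -> ['c', 'e', 'a', 'd']
'd': index 3 in ['c', 'e', 'a', 'd'] -> ['d', 'c', 'e', 'a']


Output: [3, 3, 2, 0, 2, 0, 0, 3, 3]


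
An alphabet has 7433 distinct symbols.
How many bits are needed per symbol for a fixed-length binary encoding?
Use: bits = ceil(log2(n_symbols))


log2(7433) = 12.8597
Bracket: 2^12 = 4096 < 7433 <= 2^13 = 8192
So ceil(log2(7433)) = 13

bits = ceil(log2(7433)) = ceil(12.8597) = 13 bits


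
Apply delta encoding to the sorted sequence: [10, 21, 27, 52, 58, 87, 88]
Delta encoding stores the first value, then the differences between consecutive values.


First value: 10
Deltas:
  21 - 10 = 11
  27 - 21 = 6
  52 - 27 = 25
  58 - 52 = 6
  87 - 58 = 29
  88 - 87 = 1


Delta encoded: [10, 11, 6, 25, 6, 29, 1]


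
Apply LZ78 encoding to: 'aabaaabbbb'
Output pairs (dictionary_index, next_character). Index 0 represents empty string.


LZ78 encoding steps:
Dictionary: {0: ''}
Step 1: w='' (idx 0), next='a' -> output (0, 'a'), add 'a' as idx 1
Step 2: w='a' (idx 1), next='b' -> output (1, 'b'), add 'ab' as idx 2
Step 3: w='a' (idx 1), next='a' -> output (1, 'a'), add 'aa' as idx 3
Step 4: w='ab' (idx 2), next='b' -> output (2, 'b'), add 'abb' as idx 4
Step 5: w='' (idx 0), next='b' -> output (0, 'b'), add 'b' as idx 5
Step 6: w='b' (idx 5), end of input -> output (5, '')


Encoded: [(0, 'a'), (1, 'b'), (1, 'a'), (2, 'b'), (0, 'b'), (5, '')]


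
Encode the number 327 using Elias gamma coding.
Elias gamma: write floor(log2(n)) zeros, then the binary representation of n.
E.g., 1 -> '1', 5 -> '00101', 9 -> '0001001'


num_bits = floor(log2(327)) + 1 = 9
leading_zeros = num_bits - 1 = 8
binary(327) = 101000111

Elias gamma(327) = '00000000' + '101000111' = 00000000101000111 (17 bits)


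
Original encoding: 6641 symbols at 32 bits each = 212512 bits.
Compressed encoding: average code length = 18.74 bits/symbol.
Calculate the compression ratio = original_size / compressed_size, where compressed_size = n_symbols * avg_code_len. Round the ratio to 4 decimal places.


original_size = n_symbols * orig_bits = 6641 * 32 = 212512 bits
compressed_size = n_symbols * avg_code_len = 6641 * 18.74 = 124452.34 bits
ratio = original_size / compressed_size = 212512 / 124452.34 = 1.7076

Compression ratio = 1.7076


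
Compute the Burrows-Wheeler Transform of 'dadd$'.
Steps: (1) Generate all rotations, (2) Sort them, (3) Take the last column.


Rotations (sorted):
  0: $dadd -> last char: d
  1: add$d -> last char: d
  2: d$dad -> last char: d
  3: dadd$ -> last char: $
  4: dd$da -> last char: a


BWT = ddd$a


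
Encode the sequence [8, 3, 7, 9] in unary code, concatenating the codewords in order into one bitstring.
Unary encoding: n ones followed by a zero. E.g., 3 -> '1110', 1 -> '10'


Encode each number as n ones followed by a terminating 0:
  8 -> 111111110 (9 bits)
  3 -> 1110 (4 bits)
  7 -> 11111110 (8 bits)
  9 -> 1111111110 (10 bits)
Total length = 9 + 4 + 8 + 10 = 31 bits.

Unary([8, 3, 7, 9]) = 1111111101110111111101111111110 (31 bits)


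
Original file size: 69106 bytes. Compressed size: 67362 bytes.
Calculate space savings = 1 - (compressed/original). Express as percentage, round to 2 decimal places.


ratio = compressed/original = 67362/69106 = 0.974763
savings = 1 - ratio = 1 - 0.974763 = 0.025237
as a percentage: 0.025237 * 100 = 2.52%

Space savings = 1 - 67362/69106 = 2.52%


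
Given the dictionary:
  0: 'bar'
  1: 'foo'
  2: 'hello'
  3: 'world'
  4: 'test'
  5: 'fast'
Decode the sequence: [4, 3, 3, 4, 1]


Look up each index in the dictionary:
  4 -> 'test'
  3 -> 'world'
  3 -> 'world'
  4 -> 'test'
  1 -> 'foo'

Decoded: "test world world test foo"


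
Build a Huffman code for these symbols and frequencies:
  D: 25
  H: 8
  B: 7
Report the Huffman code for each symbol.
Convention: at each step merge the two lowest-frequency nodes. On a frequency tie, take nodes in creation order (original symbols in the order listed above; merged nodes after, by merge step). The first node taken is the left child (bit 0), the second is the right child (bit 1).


Huffman tree construction:
Step 1: Merge B(7) + H(8) = 15
Step 2: Merge (B+H)(15) + D(25) = 40
Read each symbol's code off the tree from the root (left child = 0, right child = 1).

Codes:
  D: 1 (length 1)
  H: 01 (length 2)
  B: 00 (length 2)
Average code length: 55/40 = 1.3750 bits/symbol


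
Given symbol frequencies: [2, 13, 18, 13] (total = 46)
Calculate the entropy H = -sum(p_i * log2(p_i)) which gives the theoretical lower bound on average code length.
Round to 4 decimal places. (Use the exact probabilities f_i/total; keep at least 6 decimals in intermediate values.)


Per-symbol terms -p_i * log2(p_i) with p_i = f_i/46:
  p = 2/46 = 0.043478: log2(p) = -4.523562, -p*log2(p) = 0.196677
  p = 13/46 = 0.282609: log2(p) = -1.823122, -p*log2(p) = 0.515230
  p = 18/46 = 0.391304: log2(p) = -1.353637, -p*log2(p) = 0.529684
  p = 13/46 = 0.282609: log2(p) = -1.823122, -p*log2(p) = 0.515230
H = 0.196677 + 0.515230 + 0.529684 + 0.515230 = 1.756821

H = 1.7568 bits/symbol


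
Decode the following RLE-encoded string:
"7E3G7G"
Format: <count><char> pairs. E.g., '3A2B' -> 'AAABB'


Expanding each <count><char> pair:
  7E -> 'EEEEEEE'
  3G -> 'GGG'
  7G -> 'GGGGGGG'

Decoded = EEEEEEEGGGGGGGGGG


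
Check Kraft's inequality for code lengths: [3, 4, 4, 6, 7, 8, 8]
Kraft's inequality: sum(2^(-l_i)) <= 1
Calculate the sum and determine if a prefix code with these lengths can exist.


Sum = 2^(-3) + 2^(-4) + 2^(-4) + 2^(-6) + 2^(-7) + 2^(-8) + 2^(-8)
    = 0.125 + 0.0625 + 0.0625 + 0.015625 + 0.0078125 + 0.00390625 + 0.00390625
    = 72/256 = 0.28125
Since 0.28125 <= 1, Kraft's inequality IS satisfied.
A prefix code with these lengths CAN exist.

Kraft sum = 0.28125. Satisfied.


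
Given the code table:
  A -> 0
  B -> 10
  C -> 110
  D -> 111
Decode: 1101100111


Decoding:
110 -> C
110 -> C
0 -> A
111 -> D


Result: CCAD


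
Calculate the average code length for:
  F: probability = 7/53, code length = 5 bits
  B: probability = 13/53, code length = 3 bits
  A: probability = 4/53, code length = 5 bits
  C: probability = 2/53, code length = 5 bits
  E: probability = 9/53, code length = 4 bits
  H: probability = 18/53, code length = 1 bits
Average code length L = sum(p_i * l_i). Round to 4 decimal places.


Weighted contributions p_i * l_i:
  F: (7/53) * 5 = 35/53
  B: (13/53) * 3 = 39/53
  A: (4/53) * 5 = 20/53
  C: (2/53) * 5 = 10/53
  E: (9/53) * 4 = 36/53
  H: (18/53) * 1 = 18/53
Sum = (35 + 39 + 20 + 10 + 36 + 18)/53 = 158/53

L = 158/53 = 2.9811 bits/symbol


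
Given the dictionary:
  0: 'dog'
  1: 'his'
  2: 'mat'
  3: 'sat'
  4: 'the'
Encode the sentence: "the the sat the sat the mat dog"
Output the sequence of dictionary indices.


Look up each word in the dictionary:
  'the' -> 4
  'the' -> 4
  'sat' -> 3
  'the' -> 4
  'sat' -> 3
  'the' -> 4
  'mat' -> 2
  'dog' -> 0

Encoded: [4, 4, 3, 4, 3, 4, 2, 0]


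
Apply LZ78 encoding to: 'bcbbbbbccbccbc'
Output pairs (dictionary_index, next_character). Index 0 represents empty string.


LZ78 encoding steps:
Dictionary: {0: ''}
Step 1: w='' (idx 0), next='b' -> output (0, 'b'), add 'b' as idx 1
Step 2: w='' (idx 0), next='c' -> output (0, 'c'), add 'c' as idx 2
Step 3: w='b' (idx 1), next='b' -> output (1, 'b'), add 'bb' as idx 3
Step 4: w='bb' (idx 3), next='b' -> output (3, 'b'), add 'bbb' as idx 4
Step 5: w='c' (idx 2), next='c' -> output (2, 'c'), add 'cc' as idx 5
Step 6: w='b' (idx 1), next='c' -> output (1, 'c'), add 'bc' as idx 6
Step 7: w='c' (idx 2), next='b' -> output (2, 'b'), add 'cb' as idx 7
Step 8: w='c' (idx 2), end of input -> output (2, '')


Encoded: [(0, 'b'), (0, 'c'), (1, 'b'), (3, 'b'), (2, 'c'), (1, 'c'), (2, 'b'), (2, '')]


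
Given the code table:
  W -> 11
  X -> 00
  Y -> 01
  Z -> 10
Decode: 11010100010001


Decoding:
11 -> W
01 -> Y
01 -> Y
00 -> X
01 -> Y
00 -> X
01 -> Y


Result: WYYXYXY


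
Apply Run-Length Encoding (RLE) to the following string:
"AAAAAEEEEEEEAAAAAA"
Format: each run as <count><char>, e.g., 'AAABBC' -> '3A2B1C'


Scanning runs left to right:
  i=0: run of 'A' x 5 -> '5A'
  i=5: run of 'E' x 7 -> '7E'
  i=12: run of 'A' x 6 -> '6A'

RLE = 5A7E6A


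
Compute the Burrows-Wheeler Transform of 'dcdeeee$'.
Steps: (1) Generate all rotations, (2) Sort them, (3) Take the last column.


Rotations (sorted):
  0: $dcdeeee -> last char: e
  1: cdeeee$d -> last char: d
  2: dcdeeee$ -> last char: $
  3: deeee$dc -> last char: c
  4: e$dcdeee -> last char: e
  5: ee$dcdee -> last char: e
  6: eee$dcde -> last char: e
  7: eeee$dcd -> last char: d


BWT = ed$ceeed


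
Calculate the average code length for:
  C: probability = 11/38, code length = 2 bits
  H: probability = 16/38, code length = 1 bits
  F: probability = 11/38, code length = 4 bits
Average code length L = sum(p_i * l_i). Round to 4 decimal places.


Weighted contributions p_i * l_i:
  C: (11/38) * 2 = 22/38
  H: (16/38) * 1 = 16/38
  F: (11/38) * 4 = 44/38
Sum = (22 + 16 + 44)/38 = 82/38

L = 82/38 = 2.1579 bits/symbol


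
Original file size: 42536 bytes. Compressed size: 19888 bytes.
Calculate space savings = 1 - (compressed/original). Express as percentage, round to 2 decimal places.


ratio = compressed/original = 19888/42536 = 0.467557
savings = 1 - ratio = 1 - 0.467557 = 0.532443
as a percentage: 0.532443 * 100 = 53.24%

Space savings = 1 - 19888/42536 = 53.24%


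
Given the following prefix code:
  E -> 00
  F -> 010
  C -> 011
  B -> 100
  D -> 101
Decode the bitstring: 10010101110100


Decoding step by step:
Bits 100 -> B
Bits 101 -> D
Bits 011 -> C
Bits 101 -> D
Bits 00 -> E


Decoded message: BDCDE


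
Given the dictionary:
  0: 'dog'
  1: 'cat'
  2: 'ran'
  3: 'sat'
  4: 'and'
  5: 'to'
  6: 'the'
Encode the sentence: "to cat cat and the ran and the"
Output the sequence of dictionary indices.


Look up each word in the dictionary:
  'to' -> 5
  'cat' -> 1
  'cat' -> 1
  'and' -> 4
  'the' -> 6
  'ran' -> 2
  'and' -> 4
  'the' -> 6

Encoded: [5, 1, 1, 4, 6, 2, 4, 6]


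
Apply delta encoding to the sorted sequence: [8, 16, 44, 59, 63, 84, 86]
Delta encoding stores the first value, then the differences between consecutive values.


First value: 8
Deltas:
  16 - 8 = 8
  44 - 16 = 28
  59 - 44 = 15
  63 - 59 = 4
  84 - 63 = 21
  86 - 84 = 2


Delta encoded: [8, 8, 28, 15, 4, 21, 2]


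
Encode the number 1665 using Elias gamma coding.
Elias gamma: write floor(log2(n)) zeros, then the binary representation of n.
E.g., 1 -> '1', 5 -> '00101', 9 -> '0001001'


num_bits = floor(log2(1665)) + 1 = 11
leading_zeros = num_bits - 1 = 10
binary(1665) = 11010000001

Elias gamma(1665) = '0000000000' + '11010000001' = 000000000011010000001 (21 bits)


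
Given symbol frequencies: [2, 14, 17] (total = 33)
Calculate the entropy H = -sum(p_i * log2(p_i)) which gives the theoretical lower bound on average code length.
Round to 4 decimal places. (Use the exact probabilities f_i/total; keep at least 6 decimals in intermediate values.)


Per-symbol terms -p_i * log2(p_i) with p_i = f_i/33:
  p = 2/33 = 0.060606: log2(p) = -4.044394, -p*log2(p) = 0.245115
  p = 14/33 = 0.424242: log2(p) = -1.237039, -p*log2(p) = 0.524805
  p = 17/33 = 0.515152: log2(p) = -0.956931, -p*log2(p) = 0.492965
H = 0.245115 + 0.524805 + 0.492965 = 1.262885

H = 1.2629 bits/symbol


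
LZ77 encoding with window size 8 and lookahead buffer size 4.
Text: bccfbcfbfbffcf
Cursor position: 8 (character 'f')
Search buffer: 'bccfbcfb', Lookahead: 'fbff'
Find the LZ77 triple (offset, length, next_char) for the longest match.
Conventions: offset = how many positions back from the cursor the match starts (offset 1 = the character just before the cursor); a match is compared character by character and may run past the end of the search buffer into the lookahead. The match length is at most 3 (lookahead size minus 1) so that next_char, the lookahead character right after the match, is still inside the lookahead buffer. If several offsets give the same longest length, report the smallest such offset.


Try each offset into the search buffer:
  offset=1 (pos 7, char 'b'): match length 0
  offset=2 (pos 6, char 'f'): match length 3
  offset=3 (pos 5, char 'c'): match length 0
  offset=4 (pos 4, char 'b'): match length 0
  offset=5 (pos 3, char 'f'): match length 2
  offset=6 (pos 2, char 'c'): match length 0
  offset=7 (pos 1, char 'c'): match length 0
  offset=8 (pos 0, char 'b'): match length 0
Longest match has length 3 at offset 2.
next_char = character at position 8 + 3 = 11 -> 'f'

Best match: offset=2, length=3 (matching 'fbf' starting at position 6)
LZ77 triple: (2, 3, 'f')


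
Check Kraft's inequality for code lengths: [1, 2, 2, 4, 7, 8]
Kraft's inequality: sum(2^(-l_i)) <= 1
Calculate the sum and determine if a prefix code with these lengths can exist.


Sum = 2^(-1) + 2^(-2) + 2^(-2) + 2^(-4) + 2^(-7) + 2^(-8)
    = 0.5 + 0.25 + 0.25 + 0.0625 + 0.0078125 + 0.00390625
    = 275/256 = 1.07421875
Since 1.07421875 > 1, Kraft's inequality is NOT satisfied.
A prefix code with these lengths CANNOT exist.

Kraft sum = 1.07421875. Not satisfied.


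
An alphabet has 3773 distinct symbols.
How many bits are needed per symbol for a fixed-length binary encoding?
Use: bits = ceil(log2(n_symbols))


log2(3773) = 11.8815
Bracket: 2^11 = 2048 < 3773 <= 2^12 = 4096
So ceil(log2(3773)) = 12

bits = ceil(log2(3773)) = ceil(11.8815) = 12 bits


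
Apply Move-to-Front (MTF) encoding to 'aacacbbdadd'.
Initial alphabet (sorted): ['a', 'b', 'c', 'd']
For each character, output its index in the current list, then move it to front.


MTF encoding:
'a': index 0 in ['a', 'b', 'c', 'd'] -> ['a', 'b', 'c', 'd']
'a': index 0 in ['a', 'b', 'c', 'd'] -> ['a', 'b', 'c', 'd']
'c': index 2 in ['a', 'b', 'c', 'd'] -> ['c', 'a', 'b', 'd']
'a': index 1 in ['c', 'a', 'b', 'd'] -> ['a', 'c', 'b', 'd']
'c': index 1 in ['a', 'c', 'b', 'd'] -> ['c', 'a', 'b', 'd']
'b': index 2 in ['c', 'a', 'b', 'd'] -> ['b', 'c', 'a', 'd']
'b': index 0 in ['b', 'c', 'a', 'd'] -> ['b', 'c', 'a', 'd']
'd': index 3 in ['b', 'c', 'a', 'd'] -> ['d', 'b', 'c', 'a']
'a': index 3 in ['d', 'b', 'c', 'a'] -> ['a', 'd', 'b', 'c']
'd': index 1 in ['a', 'd', 'b', 'c'] -> ['d', 'a', 'b', 'c']
'd': index 0 in ['d', 'a', 'b', 'c'] -> ['d', 'a', 'b', 'c']


Output: [0, 0, 2, 1, 1, 2, 0, 3, 3, 1, 0]


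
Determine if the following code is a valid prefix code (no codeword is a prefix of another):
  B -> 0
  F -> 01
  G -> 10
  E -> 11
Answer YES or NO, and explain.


Checking each pair (does one codeword prefix another?):
  B='0' vs F='01': prefix -- VIOLATION

NO -- this is NOT a valid prefix code. B (0) is a prefix of F (01).


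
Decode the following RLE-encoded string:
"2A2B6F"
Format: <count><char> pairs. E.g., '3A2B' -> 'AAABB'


Expanding each <count><char> pair:
  2A -> 'AA'
  2B -> 'BB'
  6F -> 'FFFFFF'

Decoded = AABBFFFFFF


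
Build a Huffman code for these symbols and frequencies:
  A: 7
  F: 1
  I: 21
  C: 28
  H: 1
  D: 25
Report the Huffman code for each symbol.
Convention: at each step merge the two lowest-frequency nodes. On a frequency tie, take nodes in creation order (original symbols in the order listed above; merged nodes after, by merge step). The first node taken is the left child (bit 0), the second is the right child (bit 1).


Huffman tree construction:
Step 1: Merge F(1) + H(1) = 2
Step 2: Merge (F+H)(2) + A(7) = 9
Step 3: Merge ((F+H)+A)(9) + I(21) = 30
Step 4: Merge D(25) + C(28) = 53
Step 5: Merge (((F+H)+A)+I)(30) + (D+C)(53) = 83
Read each symbol's code off the tree from the root (left child = 0, right child = 1).

Codes:
  A: 001 (length 3)
  F: 0000 (length 4)
  I: 01 (length 2)
  C: 11 (length 2)
  H: 0001 (length 4)
  D: 10 (length 2)
Average code length: 177/83 = 2.1325 bits/symbol


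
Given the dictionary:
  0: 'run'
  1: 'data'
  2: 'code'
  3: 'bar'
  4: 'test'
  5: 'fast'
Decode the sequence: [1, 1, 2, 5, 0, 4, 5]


Look up each index in the dictionary:
  1 -> 'data'
  1 -> 'data'
  2 -> 'code'
  5 -> 'fast'
  0 -> 'run'
  4 -> 'test'
  5 -> 'fast'

Decoded: "data data code fast run test fast"


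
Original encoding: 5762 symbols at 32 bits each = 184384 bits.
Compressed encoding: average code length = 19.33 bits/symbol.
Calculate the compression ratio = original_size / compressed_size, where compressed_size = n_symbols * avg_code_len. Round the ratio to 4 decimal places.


original_size = n_symbols * orig_bits = 5762 * 32 = 184384 bits
compressed_size = n_symbols * avg_code_len = 5762 * 19.33 = 111379.46 bits
ratio = original_size / compressed_size = 184384 / 111379.46 = 1.6555

Compression ratio = 1.6555


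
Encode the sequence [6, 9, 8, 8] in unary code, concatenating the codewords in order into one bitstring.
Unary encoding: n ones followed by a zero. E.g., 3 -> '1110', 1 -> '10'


Encode each number as n ones followed by a terminating 0:
  6 -> 1111110 (7 bits)
  9 -> 1111111110 (10 bits)
  8 -> 111111110 (9 bits)
  8 -> 111111110 (9 bits)
Total length = 7 + 10 + 9 + 9 = 35 bits.

Unary([6, 9, 8, 8]) = 11111101111111110111111110111111110 (35 bits)


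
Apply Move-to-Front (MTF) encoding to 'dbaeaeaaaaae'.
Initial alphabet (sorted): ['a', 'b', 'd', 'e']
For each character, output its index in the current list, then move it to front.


MTF encoding:
'd': index 2 in ['a', 'b', 'd', 'e'] -> ['d', 'a', 'b', 'e']
'b': index 2 in ['d', 'a', 'b', 'e'] -> ['b', 'd', 'a', 'e']
'a': index 2 in ['b', 'd', 'a', 'e'] -> ['a', 'b', 'd', 'e']
'e': index 3 in ['a', 'b', 'd', 'e'] -> ['e', 'a', 'b', 'd']
'a': index 1 in ['e', 'a', 'b', 'd'] -> ['a', 'e', 'b', 'd']
'e': index 1 in ['a', 'e', 'b', 'd'] -> ['e', 'a', 'b', 'd']
'a': index 1 in ['e', 'a', 'b', 'd'] -> ['a', 'e', 'b', 'd']
'a': index 0 in ['a', 'e', 'b', 'd'] -> ['a', 'e', 'b', 'd']
'a': index 0 in ['a', 'e', 'b', 'd'] -> ['a', 'e', 'b', 'd']
'a': index 0 in ['a', 'e', 'b', 'd'] -> ['a', 'e', 'b', 'd']
'a': index 0 in ['a', 'e', 'b', 'd'] -> ['a', 'e', 'b', 'd']
'e': index 1 in ['a', 'e', 'b', 'd'] -> ['e', 'a', 'b', 'd']


Output: [2, 2, 2, 3, 1, 1, 1, 0, 0, 0, 0, 1]


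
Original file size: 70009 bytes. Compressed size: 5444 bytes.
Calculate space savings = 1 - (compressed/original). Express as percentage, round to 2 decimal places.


ratio = compressed/original = 5444/70009 = 0.077761
savings = 1 - ratio = 1 - 0.077761 = 0.922239
as a percentage: 0.922239 * 100 = 92.22%

Space savings = 1 - 5444/70009 = 92.22%


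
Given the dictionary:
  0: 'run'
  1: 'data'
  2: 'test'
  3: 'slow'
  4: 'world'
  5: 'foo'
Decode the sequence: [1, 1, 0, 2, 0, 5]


Look up each index in the dictionary:
  1 -> 'data'
  1 -> 'data'
  0 -> 'run'
  2 -> 'test'
  0 -> 'run'
  5 -> 'foo'

Decoded: "data data run test run foo"


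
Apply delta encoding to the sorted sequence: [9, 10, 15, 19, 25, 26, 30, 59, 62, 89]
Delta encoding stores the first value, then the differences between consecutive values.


First value: 9
Deltas:
  10 - 9 = 1
  15 - 10 = 5
  19 - 15 = 4
  25 - 19 = 6
  26 - 25 = 1
  30 - 26 = 4
  59 - 30 = 29
  62 - 59 = 3
  89 - 62 = 27


Delta encoded: [9, 1, 5, 4, 6, 1, 4, 29, 3, 27]


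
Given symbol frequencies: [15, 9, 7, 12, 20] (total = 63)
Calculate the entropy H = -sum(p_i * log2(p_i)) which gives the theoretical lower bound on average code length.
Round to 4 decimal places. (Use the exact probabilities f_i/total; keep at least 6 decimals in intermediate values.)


Per-symbol terms -p_i * log2(p_i) with p_i = f_i/63:
  p = 15/63 = 0.238095: log2(p) = -2.070389, -p*log2(p) = 0.492950
  p = 9/63 = 0.142857: log2(p) = -2.807355, -p*log2(p) = 0.401051
  p = 7/63 = 0.111111: log2(p) = -3.169925, -p*log2(p) = 0.352214
  p = 12/63 = 0.190476: log2(p) = -2.392317, -p*log2(p) = 0.455680
  p = 20/63 = 0.317460: log2(p) = -1.655352, -p*log2(p) = 0.525509
H = 0.492950 + 0.401051 + 0.352214 + 0.455680 + 0.525509 = 2.227404

H = 2.2274 bits/symbol
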